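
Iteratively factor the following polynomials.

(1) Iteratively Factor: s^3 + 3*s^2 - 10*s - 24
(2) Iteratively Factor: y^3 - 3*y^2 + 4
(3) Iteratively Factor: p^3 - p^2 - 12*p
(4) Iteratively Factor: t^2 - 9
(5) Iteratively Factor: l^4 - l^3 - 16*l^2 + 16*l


(1) = (s - 3)*(s^2 + 6*s + 8) = (s - 3)*(s + 2)*(s + 4)
(2) = (y + 1)*(y^2 - 4*y + 4) = (y - 2)*(y + 1)*(y - 2)
(3) = (p - 4)*(p^2 + 3*p) = (p - 4)*(p + 3)*(p)
(4) = (t - 3)*(t + 3)
(5) = (l - 1)*(l^3 - 16*l) = l*(l - 1)*(l^2 - 16) = l*(l - 4)*(l - 1)*(l + 4)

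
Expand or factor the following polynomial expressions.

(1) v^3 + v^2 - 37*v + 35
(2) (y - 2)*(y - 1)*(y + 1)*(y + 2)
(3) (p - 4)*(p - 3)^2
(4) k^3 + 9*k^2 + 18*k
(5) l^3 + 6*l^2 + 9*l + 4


(1) = (v - 5)*(v - 1)*(v + 7)
(2) = y^4 - 5*y^2 + 4
(3) = p^3 - 10*p^2 + 33*p - 36
(4) = k*(k + 3)*(k + 6)
(5) = (l + 1)^2*(l + 4)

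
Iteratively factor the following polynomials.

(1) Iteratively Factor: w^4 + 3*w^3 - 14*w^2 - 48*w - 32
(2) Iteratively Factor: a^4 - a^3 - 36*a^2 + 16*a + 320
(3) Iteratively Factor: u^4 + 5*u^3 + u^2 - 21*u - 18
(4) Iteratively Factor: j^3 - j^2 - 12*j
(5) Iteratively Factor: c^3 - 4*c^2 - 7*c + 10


(1) = (w - 4)*(w^3 + 7*w^2 + 14*w + 8) = (w - 4)*(w + 1)*(w^2 + 6*w + 8) = (w - 4)*(w + 1)*(w + 2)*(w + 4)
(2) = (a + 4)*(a^3 - 5*a^2 - 16*a + 80) = (a - 4)*(a + 4)*(a^2 - a - 20) = (a - 4)*(a + 4)^2*(a - 5)
(3) = (u - 2)*(u^3 + 7*u^2 + 15*u + 9) = (u - 2)*(u + 3)*(u^2 + 4*u + 3) = (u - 2)*(u + 1)*(u + 3)*(u + 3)
(4) = (j - 4)*(j^2 + 3*j) = j*(j - 4)*(j + 3)
(5) = (c - 5)*(c^2 + c - 2) = (c - 5)*(c - 1)*(c + 2)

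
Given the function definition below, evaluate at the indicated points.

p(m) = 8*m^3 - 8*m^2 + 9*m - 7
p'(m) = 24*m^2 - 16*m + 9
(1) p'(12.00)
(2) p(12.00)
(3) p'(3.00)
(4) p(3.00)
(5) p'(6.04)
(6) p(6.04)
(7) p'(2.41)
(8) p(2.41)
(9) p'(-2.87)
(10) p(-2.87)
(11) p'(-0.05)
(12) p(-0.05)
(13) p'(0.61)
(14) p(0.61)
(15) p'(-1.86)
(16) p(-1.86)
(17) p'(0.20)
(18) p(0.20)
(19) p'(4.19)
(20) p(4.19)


(1) = 3273.00
(2) = 12773.00
(3) = 177.00
(4) = 164.00
(5) = 787.92
(6) = 1518.30
(7) = 109.83
(8) = 80.21
(9) = 252.61
(10) = -287.84
(11) = 9.86
(12) = -7.47
(13) = 8.17
(14) = -2.67
(15) = 121.79
(16) = -102.90
(17) = 6.76
(18) = -5.46
(19) = 363.31
(20) = 478.74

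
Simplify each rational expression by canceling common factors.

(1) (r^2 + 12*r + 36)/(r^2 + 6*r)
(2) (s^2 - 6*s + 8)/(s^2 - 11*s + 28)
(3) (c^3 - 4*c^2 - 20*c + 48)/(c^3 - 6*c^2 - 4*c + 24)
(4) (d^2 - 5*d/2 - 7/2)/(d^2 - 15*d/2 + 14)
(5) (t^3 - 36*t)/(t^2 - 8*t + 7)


(1) = (r + 6)/r
(2) = (s - 2)/(s - 7)
(3) = (c + 4)/(c + 2)
(4) = (d + 1)/(d - 4)
(5) = (t^3 - 36*t)/(t^2 - 8*t + 7)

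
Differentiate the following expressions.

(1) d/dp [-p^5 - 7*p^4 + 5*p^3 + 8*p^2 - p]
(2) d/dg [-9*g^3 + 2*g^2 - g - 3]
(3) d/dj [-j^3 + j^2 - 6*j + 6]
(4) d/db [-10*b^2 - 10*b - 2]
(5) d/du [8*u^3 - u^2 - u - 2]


(1) = -5*p^4 - 28*p^3 + 15*p^2 + 16*p - 1
(2) = -27*g^2 + 4*g - 1
(3) = -3*j^2 + 2*j - 6
(4) = -20*b - 10
(5) = 24*u^2 - 2*u - 1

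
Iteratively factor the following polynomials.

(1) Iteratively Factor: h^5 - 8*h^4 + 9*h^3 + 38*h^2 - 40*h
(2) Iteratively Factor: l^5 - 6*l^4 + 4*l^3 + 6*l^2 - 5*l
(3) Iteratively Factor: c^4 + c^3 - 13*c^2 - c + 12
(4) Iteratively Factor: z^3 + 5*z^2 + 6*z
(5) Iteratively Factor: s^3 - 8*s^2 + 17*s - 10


(1) = (h - 1)*(h^4 - 7*h^3 + 2*h^2 + 40*h) = h*(h - 1)*(h^3 - 7*h^2 + 2*h + 40) = h*(h - 5)*(h - 1)*(h^2 - 2*h - 8) = h*(h - 5)*(h - 4)*(h - 1)*(h + 2)
(2) = (l - 1)*(l^4 - 5*l^3 - l^2 + 5*l) = l*(l - 1)*(l^3 - 5*l^2 - l + 5) = l*(l - 1)*(l + 1)*(l^2 - 6*l + 5) = l*(l - 1)^2*(l + 1)*(l - 5)
(3) = (c + 4)*(c^3 - 3*c^2 - c + 3) = (c - 3)*(c + 4)*(c^2 - 1) = (c - 3)*(c - 1)*(c + 4)*(c + 1)
(4) = (z + 3)*(z^2 + 2*z) = (z + 2)*(z + 3)*(z)
(5) = (s - 1)*(s^2 - 7*s + 10) = (s - 5)*(s - 1)*(s - 2)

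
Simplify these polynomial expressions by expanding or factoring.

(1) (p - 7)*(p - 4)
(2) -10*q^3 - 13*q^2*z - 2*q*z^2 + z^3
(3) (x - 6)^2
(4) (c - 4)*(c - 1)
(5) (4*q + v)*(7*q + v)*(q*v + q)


(1) = p^2 - 11*p + 28
(2) = (-5*q + z)*(q + z)*(2*q + z)
(3) = x^2 - 12*x + 36
(4) = c^2 - 5*c + 4
(5) = 28*q^3*v + 28*q^3 + 11*q^2*v^2 + 11*q^2*v + q*v^3 + q*v^2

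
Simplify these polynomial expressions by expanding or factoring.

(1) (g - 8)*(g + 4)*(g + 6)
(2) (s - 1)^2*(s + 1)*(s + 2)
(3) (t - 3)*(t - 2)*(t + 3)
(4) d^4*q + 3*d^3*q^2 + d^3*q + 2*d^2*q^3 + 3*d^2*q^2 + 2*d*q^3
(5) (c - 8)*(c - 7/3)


(1) = g^3 + 2*g^2 - 56*g - 192
(2) = s^4 + s^3 - 3*s^2 - s + 2
(3) = t^3 - 2*t^2 - 9*t + 18
(4) = d*(d + q)*(d + 2*q)*(d*q + q)
(5) = c^2 - 31*c/3 + 56/3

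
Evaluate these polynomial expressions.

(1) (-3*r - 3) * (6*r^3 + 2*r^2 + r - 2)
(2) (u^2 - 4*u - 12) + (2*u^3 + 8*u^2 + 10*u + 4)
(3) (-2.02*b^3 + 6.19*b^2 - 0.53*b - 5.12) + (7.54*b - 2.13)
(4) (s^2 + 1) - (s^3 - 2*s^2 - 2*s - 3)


(1) = -18*r^4 - 24*r^3 - 9*r^2 + 3*r + 6
(2) = 2*u^3 + 9*u^2 + 6*u - 8
(3) = -2.02*b^3 + 6.19*b^2 + 7.01*b - 7.25
(4) = -s^3 + 3*s^2 + 2*s + 4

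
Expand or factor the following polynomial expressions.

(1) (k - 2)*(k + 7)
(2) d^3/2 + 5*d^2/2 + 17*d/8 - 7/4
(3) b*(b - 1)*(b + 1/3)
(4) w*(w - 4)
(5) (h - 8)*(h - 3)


(1) = k^2 + 5*k - 14
(2) = (d/2 + 1)*(d - 1/2)*(d + 7/2)
(3) = b^3 - 2*b^2/3 - b/3
(4) = w^2 - 4*w
(5) = h^2 - 11*h + 24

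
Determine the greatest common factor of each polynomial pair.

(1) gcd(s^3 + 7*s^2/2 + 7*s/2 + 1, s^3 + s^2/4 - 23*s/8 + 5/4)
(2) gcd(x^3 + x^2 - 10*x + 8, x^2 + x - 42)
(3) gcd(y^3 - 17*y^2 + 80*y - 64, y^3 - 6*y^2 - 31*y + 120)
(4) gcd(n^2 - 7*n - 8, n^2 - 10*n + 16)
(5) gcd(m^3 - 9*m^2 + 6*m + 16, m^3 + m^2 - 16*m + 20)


(1) = s + 2
(2) = gcd((x - 2)*(x - 1)*(x + 4), (x - 6)*(x + 7)) = 1
(3) = gcd((y - 8)^2*(y - 1), (y - 8)*(y - 3)*(y + 5)) = y - 8
(4) = gcd((n - 8)*(n + 1), (n - 8)*(n - 2)) = n - 8
(5) = gcd((m - 8)*(m - 2)*(m + 1), (m - 2)^2*(m + 5)) = m - 2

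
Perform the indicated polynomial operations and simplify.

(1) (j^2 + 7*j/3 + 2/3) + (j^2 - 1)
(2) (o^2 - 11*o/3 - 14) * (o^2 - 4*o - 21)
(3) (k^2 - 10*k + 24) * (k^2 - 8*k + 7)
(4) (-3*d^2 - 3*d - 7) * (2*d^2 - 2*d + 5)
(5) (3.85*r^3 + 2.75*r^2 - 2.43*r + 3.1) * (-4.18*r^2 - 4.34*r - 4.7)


(1) = 2*j^2 + 7*j/3 - 1/3
(2) = o^4 - 23*o^3/3 - 61*o^2/3 + 133*o + 294
(3) = k^4 - 18*k^3 + 111*k^2 - 262*k + 168
(4) = -6*d^4 - 23*d^2 - d - 35
(5) = -16.093*r^5 - 28.204*r^4 - 19.8726*r^3 - 15.3368*r^2 - 2.033*r - 14.57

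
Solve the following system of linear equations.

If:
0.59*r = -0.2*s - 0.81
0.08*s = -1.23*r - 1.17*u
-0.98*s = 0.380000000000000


Then:
r = -1.24
s = -0.39
u = 1.33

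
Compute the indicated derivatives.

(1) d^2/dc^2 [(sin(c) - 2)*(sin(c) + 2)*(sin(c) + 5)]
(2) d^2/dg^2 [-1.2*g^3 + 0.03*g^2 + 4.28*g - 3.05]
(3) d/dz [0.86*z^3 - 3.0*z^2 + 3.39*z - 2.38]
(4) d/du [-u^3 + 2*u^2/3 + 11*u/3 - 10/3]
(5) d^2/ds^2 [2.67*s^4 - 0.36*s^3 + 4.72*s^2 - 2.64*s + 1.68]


(1) = -9*sin(c)^3 - 20*sin(c)^2 + 10*sin(c) + 10
(2) = 0.06 - 7.2*g
(3) = 2.58*z^2 - 6.0*z + 3.39
(4) = -3*u^2 + 4*u/3 + 11/3
(5) = 32.04*s^2 - 2.16*s + 9.44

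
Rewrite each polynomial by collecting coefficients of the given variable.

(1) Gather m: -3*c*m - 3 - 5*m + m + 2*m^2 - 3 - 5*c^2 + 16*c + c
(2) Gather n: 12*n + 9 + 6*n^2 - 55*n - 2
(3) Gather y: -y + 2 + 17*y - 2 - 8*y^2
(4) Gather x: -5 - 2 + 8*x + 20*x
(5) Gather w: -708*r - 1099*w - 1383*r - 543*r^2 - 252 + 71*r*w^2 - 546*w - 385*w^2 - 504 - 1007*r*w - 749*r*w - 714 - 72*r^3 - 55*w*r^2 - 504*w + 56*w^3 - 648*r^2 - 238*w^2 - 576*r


(1) = -5*c^2 + 17*c + 2*m^2 + m*(-3*c - 4) - 6
(2) = 6*n^2 - 43*n + 7
(3) = -8*y^2 + 16*y
(4) = 28*x - 7
(5) = -72*r^3 - 1191*r^2 - 2667*r + 56*w^3 + w^2*(71*r - 623) + w*(-55*r^2 - 1756*r - 2149) - 1470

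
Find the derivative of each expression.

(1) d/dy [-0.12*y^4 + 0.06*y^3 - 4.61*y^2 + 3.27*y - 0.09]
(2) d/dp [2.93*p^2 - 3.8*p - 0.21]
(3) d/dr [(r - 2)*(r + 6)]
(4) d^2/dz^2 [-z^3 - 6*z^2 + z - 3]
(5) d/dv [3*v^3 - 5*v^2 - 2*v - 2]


(1) = -0.48*y^3 + 0.18*y^2 - 9.22*y + 3.27
(2) = 5.86*p - 3.8
(3) = 2*r + 4
(4) = -6*z - 12
(5) = 9*v^2 - 10*v - 2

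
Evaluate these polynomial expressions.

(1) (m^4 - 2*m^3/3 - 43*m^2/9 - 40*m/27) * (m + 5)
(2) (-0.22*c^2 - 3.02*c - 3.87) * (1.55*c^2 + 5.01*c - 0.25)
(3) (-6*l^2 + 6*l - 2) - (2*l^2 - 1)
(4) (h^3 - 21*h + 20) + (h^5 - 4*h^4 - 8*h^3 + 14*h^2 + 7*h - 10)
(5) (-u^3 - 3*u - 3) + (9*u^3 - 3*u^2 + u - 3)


(1) = m^5 + 13*m^4/3 - 73*m^3/9 - 685*m^2/27 - 200*m/27
(2) = -0.341*c^4 - 5.7832*c^3 - 21.0737*c^2 - 18.6337*c + 0.9675
(3) = -8*l^2 + 6*l - 1
(4) = h^5 - 4*h^4 - 7*h^3 + 14*h^2 - 14*h + 10
(5) = 8*u^3 - 3*u^2 - 2*u - 6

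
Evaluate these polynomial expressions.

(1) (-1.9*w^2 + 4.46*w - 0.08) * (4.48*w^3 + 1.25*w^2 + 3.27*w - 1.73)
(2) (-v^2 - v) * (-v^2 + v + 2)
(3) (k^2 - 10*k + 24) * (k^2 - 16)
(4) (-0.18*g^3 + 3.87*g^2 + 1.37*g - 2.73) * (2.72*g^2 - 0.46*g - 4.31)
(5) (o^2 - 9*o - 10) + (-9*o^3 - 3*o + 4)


(1) = -8.512*w^5 + 17.6058*w^4 - 0.9964*w^3 + 17.7712*w^2 - 7.9774*w + 0.1384
(2) = v^4 - 3*v^2 - 2*v
(3) = k^4 - 10*k^3 + 8*k^2 + 160*k - 384
(4) = -0.4896*g^5 + 10.6092*g^4 + 2.722*g^3 - 24.7355*g^2 - 4.6489*g + 11.7663
(5) = -9*o^3 + o^2 - 12*o - 6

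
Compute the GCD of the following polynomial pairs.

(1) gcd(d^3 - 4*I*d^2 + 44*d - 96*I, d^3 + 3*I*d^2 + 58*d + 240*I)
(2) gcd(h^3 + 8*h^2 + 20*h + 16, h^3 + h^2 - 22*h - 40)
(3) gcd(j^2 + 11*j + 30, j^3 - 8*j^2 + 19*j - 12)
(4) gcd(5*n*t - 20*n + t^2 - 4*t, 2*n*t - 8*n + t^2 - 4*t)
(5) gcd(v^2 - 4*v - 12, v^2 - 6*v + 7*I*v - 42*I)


(1) = d^2 - 2*I*d + 48
(2) = gcd((h + 2)^2*(h + 4), (h - 5)*(h + 2)*(h + 4)) = h^2 + 6*h + 8
(3) = gcd((j + 5)*(j + 6), (j - 4)*(j - 3)*(j - 1)) = 1
(4) = gcd((5*n + t)*(t - 4), (2*n + t)*(t - 4)) = t - 4
(5) = gcd((v - 6)*(v + 2), (v - 6)*(v + 7*I)) = v - 6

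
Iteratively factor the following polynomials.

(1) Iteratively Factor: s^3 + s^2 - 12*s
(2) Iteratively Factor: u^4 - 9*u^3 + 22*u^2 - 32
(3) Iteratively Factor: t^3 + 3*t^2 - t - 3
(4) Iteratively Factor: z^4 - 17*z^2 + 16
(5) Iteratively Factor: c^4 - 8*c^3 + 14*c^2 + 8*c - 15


(1) = (s - 3)*(s^2 + 4*s) = s*(s - 3)*(s + 4)
(2) = (u + 1)*(u^3 - 10*u^2 + 32*u - 32) = (u - 4)*(u + 1)*(u^2 - 6*u + 8) = (u - 4)^2*(u + 1)*(u - 2)
(3) = (t - 1)*(t^2 + 4*t + 3) = (t - 1)*(t + 1)*(t + 3)
(4) = (z - 4)*(z^3 + 4*z^2 - z - 4) = (z - 4)*(z - 1)*(z^2 + 5*z + 4) = (z - 4)*(z - 1)*(z + 1)*(z + 4)
(5) = (c + 1)*(c^3 - 9*c^2 + 23*c - 15) = (c - 3)*(c + 1)*(c^2 - 6*c + 5) = (c - 5)*(c - 3)*(c + 1)*(c - 1)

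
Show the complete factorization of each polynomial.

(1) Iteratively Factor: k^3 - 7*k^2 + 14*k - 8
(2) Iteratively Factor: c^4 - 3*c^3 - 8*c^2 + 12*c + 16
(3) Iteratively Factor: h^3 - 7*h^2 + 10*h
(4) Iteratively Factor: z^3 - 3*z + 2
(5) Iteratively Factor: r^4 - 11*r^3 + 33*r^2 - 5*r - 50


(1) = (k - 2)*(k^2 - 5*k + 4) = (k - 2)*(k - 1)*(k - 4)
(2) = (c - 2)*(c^3 - c^2 - 10*c - 8) = (c - 4)*(c - 2)*(c^2 + 3*c + 2) = (c - 4)*(c - 2)*(c + 2)*(c + 1)
(3) = (h - 5)*(h^2 - 2*h) = h*(h - 5)*(h - 2)
(4) = (z + 2)*(z^2 - 2*z + 1) = (z - 1)*(z + 2)*(z - 1)
(5) = (r + 1)*(r^3 - 12*r^2 + 45*r - 50) = (r - 5)*(r + 1)*(r^2 - 7*r + 10) = (r - 5)*(r - 2)*(r + 1)*(r - 5)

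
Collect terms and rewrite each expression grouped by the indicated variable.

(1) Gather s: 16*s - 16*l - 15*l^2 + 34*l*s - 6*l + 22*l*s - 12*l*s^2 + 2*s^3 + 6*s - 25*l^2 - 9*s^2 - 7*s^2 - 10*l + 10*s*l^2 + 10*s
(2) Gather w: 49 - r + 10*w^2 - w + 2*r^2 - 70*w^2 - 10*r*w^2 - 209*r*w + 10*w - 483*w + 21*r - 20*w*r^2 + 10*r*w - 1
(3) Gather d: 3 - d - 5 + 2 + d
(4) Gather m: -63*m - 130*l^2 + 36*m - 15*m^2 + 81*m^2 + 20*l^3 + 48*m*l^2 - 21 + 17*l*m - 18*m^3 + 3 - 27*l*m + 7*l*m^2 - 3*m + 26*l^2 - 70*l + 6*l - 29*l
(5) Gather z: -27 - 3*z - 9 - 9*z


(1) = -40*l^2 - 32*l + 2*s^3 + s^2*(-12*l - 16) + s*(10*l^2 + 56*l + 32)
(2) = 2*r^2 + 20*r + w^2*(-10*r - 60) + w*(-20*r^2 - 199*r - 474) + 48
(3) = 0
(4) = 20*l^3 - 104*l^2 - 93*l - 18*m^3 + m^2*(7*l + 66) + m*(48*l^2 - 10*l - 30) - 18
(5) = -12*z - 36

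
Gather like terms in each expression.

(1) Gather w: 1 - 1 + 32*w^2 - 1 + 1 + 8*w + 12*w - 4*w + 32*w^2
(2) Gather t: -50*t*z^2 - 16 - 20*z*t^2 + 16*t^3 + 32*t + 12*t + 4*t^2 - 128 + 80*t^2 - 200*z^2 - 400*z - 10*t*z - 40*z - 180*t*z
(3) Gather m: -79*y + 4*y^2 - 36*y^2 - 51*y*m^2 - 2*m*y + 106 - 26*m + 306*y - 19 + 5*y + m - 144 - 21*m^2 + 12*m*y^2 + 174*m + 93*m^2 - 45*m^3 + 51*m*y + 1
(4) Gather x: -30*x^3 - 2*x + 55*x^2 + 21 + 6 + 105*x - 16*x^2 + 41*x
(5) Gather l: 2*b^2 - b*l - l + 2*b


(1) = 64*w^2 + 16*w
(2) = 16*t^3 + t^2*(84 - 20*z) + t*(-50*z^2 - 190*z + 44) - 200*z^2 - 440*z - 144
(3) = -45*m^3 + m^2*(72 - 51*y) + m*(12*y^2 + 49*y + 149) - 32*y^2 + 232*y - 56
(4) = -30*x^3 + 39*x^2 + 144*x + 27
(5) = 2*b^2 + 2*b + l*(-b - 1)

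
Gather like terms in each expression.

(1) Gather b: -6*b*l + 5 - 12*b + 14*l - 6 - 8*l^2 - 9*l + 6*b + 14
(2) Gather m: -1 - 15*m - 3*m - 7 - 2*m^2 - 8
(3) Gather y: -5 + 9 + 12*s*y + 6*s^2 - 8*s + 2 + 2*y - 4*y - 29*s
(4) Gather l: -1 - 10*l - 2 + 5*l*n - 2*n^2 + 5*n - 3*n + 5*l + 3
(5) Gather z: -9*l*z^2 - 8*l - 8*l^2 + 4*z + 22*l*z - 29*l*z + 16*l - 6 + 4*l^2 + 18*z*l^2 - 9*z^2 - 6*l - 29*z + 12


(1) = b*(-6*l - 6) - 8*l^2 + 5*l + 13
(2) = -2*m^2 - 18*m - 16
(3) = 6*s^2 - 37*s + y*(12*s - 2) + 6
(4) = l*(5*n - 5) - 2*n^2 + 2*n
(5) = -4*l^2 + 2*l + z^2*(-9*l - 9) + z*(18*l^2 - 7*l - 25) + 6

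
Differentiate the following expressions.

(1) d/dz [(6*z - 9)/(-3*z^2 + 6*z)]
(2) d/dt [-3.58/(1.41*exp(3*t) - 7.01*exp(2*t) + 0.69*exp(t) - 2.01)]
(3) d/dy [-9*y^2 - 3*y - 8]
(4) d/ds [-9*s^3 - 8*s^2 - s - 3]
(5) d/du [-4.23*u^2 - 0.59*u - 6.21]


(1) = 2*(z^2 - 3*z + 3)/(z^2*(z^2 - 4*z + 4))
(2) = (15.1434*exp(2*t) - 50.1916*exp(t) + 2.4702)*exp(t)/(1.41*exp(3*t) - 7.01*exp(2*t) + 0.69*exp(t) - 2.01)^2
(3) = -18*y - 3
(4) = -27*s^2 - 16*s - 1
(5) = -8.46*u - 0.59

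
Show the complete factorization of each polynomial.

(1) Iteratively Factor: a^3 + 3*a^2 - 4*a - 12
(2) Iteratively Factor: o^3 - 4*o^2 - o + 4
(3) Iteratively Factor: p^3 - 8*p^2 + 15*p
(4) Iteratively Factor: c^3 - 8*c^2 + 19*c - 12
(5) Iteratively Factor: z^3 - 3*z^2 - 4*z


(1) = (a + 2)*(a^2 + a - 6) = (a - 2)*(a + 2)*(a + 3)
(2) = (o + 1)*(o^2 - 5*o + 4) = (o - 4)*(o + 1)*(o - 1)
(3) = (p - 5)*(p^2 - 3*p) = (p - 5)*(p - 3)*(p)
(4) = (c - 4)*(c^2 - 4*c + 3) = (c - 4)*(c - 3)*(c - 1)
(5) = (z + 1)*(z^2 - 4*z) = (z - 4)*(z + 1)*(z)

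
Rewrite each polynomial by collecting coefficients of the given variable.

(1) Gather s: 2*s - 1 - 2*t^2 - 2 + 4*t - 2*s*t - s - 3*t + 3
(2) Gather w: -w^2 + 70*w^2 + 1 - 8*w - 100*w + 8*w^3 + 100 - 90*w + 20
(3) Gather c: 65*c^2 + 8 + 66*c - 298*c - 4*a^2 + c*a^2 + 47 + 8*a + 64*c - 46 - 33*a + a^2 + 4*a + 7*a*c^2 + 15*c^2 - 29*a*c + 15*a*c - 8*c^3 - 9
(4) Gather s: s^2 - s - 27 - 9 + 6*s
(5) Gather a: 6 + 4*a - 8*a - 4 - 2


(1) = s*(1 - 2*t) - 2*t^2 + t
(2) = 8*w^3 + 69*w^2 - 198*w + 121
(3) = -3*a^2 - 21*a - 8*c^3 + c^2*(7*a + 80) + c*(a^2 - 14*a - 168)
(4) = s^2 + 5*s - 36
(5) = -4*a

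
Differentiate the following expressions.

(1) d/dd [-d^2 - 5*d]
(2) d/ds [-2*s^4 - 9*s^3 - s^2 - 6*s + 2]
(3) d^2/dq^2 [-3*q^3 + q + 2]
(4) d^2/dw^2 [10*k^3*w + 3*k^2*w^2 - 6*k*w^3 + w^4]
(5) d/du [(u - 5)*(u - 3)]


(1) = -2*d - 5
(2) = -8*s^3 - 27*s^2 - 2*s - 6
(3) = -18*q
(4) = 6*k^2 - 36*k*w + 12*w^2
(5) = 2*u - 8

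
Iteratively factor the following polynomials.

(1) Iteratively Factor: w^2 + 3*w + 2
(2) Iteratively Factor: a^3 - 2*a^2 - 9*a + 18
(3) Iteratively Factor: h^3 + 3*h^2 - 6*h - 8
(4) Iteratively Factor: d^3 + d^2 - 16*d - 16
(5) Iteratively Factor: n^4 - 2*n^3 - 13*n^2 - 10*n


(1) = (w + 2)*(w + 1)
(2) = (a + 3)*(a^2 - 5*a + 6) = (a - 2)*(a + 3)*(a - 3)
(3) = (h + 4)*(h^2 - h - 2) = (h + 1)*(h + 4)*(h - 2)
(4) = (d + 1)*(d^2 - 16) = (d + 1)*(d + 4)*(d - 4)
(5) = (n - 5)*(n^3 + 3*n^2 + 2*n) = (n - 5)*(n + 2)*(n^2 + n) = n*(n - 5)*(n + 2)*(n + 1)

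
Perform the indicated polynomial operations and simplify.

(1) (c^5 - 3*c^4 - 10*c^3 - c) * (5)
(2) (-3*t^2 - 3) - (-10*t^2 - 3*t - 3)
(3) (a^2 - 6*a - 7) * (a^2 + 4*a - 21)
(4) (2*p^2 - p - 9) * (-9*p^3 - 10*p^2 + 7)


(1) = 5*c^5 - 15*c^4 - 50*c^3 - 5*c
(2) = 7*t^2 + 3*t
(3) = a^4 - 2*a^3 - 52*a^2 + 98*a + 147
(4) = -18*p^5 - 11*p^4 + 91*p^3 + 104*p^2 - 7*p - 63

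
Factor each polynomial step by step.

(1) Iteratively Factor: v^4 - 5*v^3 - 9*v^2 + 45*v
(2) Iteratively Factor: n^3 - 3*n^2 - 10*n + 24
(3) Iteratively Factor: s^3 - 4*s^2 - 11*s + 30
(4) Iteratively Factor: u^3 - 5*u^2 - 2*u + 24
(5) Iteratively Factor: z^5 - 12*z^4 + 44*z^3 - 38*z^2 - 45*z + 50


(1) = (v - 5)*(v^3 - 9*v) = v*(v - 5)*(v^2 - 9) = v*(v - 5)*(v - 3)*(v + 3)
(2) = (n - 2)*(n^2 - n - 12) = (n - 4)*(n - 2)*(n + 3)
(3) = (s - 2)*(s^2 - 2*s - 15) = (s - 2)*(s + 3)*(s - 5)
(4) = (u + 2)*(u^2 - 7*u + 12) = (u - 3)*(u + 2)*(u - 4)
(5) = (z + 1)*(z^4 - 13*z^3 + 57*z^2 - 95*z + 50) = (z - 5)*(z + 1)*(z^3 - 8*z^2 + 17*z - 10) = (z - 5)*(z - 2)*(z + 1)*(z^2 - 6*z + 5) = (z - 5)*(z - 2)*(z - 1)*(z + 1)*(z - 5)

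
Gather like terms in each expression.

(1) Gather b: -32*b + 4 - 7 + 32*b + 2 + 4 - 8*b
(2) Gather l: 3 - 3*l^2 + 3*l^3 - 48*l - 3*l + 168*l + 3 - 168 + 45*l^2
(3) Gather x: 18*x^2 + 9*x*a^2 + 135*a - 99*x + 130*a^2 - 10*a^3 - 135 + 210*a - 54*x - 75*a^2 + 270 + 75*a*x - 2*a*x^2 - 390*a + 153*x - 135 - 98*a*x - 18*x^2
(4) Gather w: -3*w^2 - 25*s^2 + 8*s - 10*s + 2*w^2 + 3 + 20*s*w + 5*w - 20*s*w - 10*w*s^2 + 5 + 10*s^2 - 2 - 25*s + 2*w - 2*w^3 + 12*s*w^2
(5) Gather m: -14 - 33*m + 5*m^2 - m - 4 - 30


(1) = 3 - 8*b
(2) = 3*l^3 + 42*l^2 + 117*l - 162
(3) = -10*a^3 + 55*a^2 - 2*a*x^2 - 45*a + x*(9*a^2 - 23*a)
(4) = -15*s^2 - 27*s - 2*w^3 + w^2*(12*s - 1) + w*(7 - 10*s^2) + 6
(5) = 5*m^2 - 34*m - 48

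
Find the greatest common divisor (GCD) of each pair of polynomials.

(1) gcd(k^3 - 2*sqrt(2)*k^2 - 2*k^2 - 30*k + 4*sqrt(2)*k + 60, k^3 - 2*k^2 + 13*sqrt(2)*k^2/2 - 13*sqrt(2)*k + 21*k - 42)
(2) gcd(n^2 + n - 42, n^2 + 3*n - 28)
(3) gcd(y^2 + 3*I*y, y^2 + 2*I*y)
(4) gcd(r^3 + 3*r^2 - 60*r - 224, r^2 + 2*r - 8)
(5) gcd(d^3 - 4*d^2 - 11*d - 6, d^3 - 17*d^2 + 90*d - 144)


(1) = gcd((k - 2)*(k - 5*sqrt(2))*(k + 3*sqrt(2)), (k - 2)*(k + 3*sqrt(2))*(k + 7*sqrt(2)/2)) = k^2 + k*(-2 + 3*sqrt(2)) - 6*sqrt(2)
(2) = gcd((n - 6)*(n + 7), (n - 4)*(n + 7)) = n + 7
(3) = y
(4) = gcd((r - 8)*(r + 4)*(r + 7), (r - 2)*(r + 4)) = r + 4
(5) = gcd((d - 6)*(d + 1)^2, (d - 8)*(d - 6)*(d - 3)) = d - 6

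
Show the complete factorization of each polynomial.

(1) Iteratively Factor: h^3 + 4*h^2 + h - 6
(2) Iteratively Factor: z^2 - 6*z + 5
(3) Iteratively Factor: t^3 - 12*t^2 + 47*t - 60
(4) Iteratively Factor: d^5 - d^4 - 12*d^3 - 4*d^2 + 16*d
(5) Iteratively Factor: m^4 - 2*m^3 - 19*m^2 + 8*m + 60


(1) = (h + 2)*(h^2 + 2*h - 3) = (h + 2)*(h + 3)*(h - 1)
(2) = (z - 1)*(z - 5)
(3) = (t - 3)*(t^2 - 9*t + 20) = (t - 4)*(t - 3)*(t - 5)
(4) = (d + 2)*(d^4 - 3*d^3 - 6*d^2 + 8*d) = d*(d + 2)*(d^3 - 3*d^2 - 6*d + 8) = d*(d - 4)*(d + 2)*(d^2 + d - 2) = d*(d - 4)*(d + 2)^2*(d - 1)
(5) = (m - 2)*(m^3 - 19*m - 30) = (m - 2)*(m + 3)*(m^2 - 3*m - 10) = (m - 2)*(m + 2)*(m + 3)*(m - 5)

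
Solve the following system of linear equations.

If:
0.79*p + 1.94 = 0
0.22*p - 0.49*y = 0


Then:
p = -2.46
y = -1.10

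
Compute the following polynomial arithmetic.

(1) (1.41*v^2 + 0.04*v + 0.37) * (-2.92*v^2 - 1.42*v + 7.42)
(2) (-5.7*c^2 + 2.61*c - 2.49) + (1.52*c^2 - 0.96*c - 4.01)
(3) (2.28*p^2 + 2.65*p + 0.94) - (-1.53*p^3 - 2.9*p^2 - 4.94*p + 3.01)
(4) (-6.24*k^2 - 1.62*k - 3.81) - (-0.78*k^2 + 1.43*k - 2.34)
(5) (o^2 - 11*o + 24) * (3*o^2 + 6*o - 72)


(1) = -4.1172*v^4 - 2.119*v^3 + 9.325*v^2 - 0.2286*v + 2.7454
(2) = -4.18*c^2 + 1.65*c - 6.5
(3) = 1.53*p^3 + 5.18*p^2 + 7.59*p - 2.07
(4) = -5.46*k^2 - 3.05*k - 1.47
(5) = 3*o^4 - 27*o^3 - 66*o^2 + 936*o - 1728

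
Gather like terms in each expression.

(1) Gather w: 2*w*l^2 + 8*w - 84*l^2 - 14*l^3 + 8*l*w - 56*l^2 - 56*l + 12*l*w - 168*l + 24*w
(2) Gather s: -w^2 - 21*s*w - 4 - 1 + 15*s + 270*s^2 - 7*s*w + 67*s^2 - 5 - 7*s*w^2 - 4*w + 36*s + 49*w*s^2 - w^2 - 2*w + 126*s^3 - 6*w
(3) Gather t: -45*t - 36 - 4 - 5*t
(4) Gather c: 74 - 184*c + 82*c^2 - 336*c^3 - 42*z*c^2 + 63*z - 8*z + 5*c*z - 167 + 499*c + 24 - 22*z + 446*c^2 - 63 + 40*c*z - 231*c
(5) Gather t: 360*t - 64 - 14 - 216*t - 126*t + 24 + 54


(1) = -14*l^3 - 140*l^2 - 224*l + w*(2*l^2 + 20*l + 32)
(2) = 126*s^3 + s^2*(49*w + 337) + s*(-7*w^2 - 28*w + 51) - 2*w^2 - 12*w - 10
(3) = -50*t - 40
(4) = -336*c^3 + c^2*(528 - 42*z) + c*(45*z + 84) + 33*z - 132
(5) = 18*t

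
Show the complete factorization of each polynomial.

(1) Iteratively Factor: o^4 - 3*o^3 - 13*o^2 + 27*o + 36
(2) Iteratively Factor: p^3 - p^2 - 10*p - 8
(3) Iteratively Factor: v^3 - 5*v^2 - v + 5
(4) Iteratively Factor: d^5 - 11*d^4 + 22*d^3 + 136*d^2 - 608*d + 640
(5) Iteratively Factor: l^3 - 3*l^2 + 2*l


(1) = (o - 3)*(o^3 - 13*o - 12) = (o - 4)*(o - 3)*(o^2 + 4*o + 3) = (o - 4)*(o - 3)*(o + 3)*(o + 1)
(2) = (p - 4)*(p^2 + 3*p + 2) = (p - 4)*(p + 2)*(p + 1)
(3) = (v + 1)*(v^2 - 6*v + 5) = (v - 1)*(v + 1)*(v - 5)
(4) = (d - 4)*(d^4 - 7*d^3 - 6*d^2 + 112*d - 160) = (d - 4)*(d - 2)*(d^3 - 5*d^2 - 16*d + 80) = (d - 5)*(d - 4)*(d - 2)*(d^2 - 16) = (d - 5)*(d - 4)^2*(d - 2)*(d + 4)
(5) = (l - 1)*(l^2 - 2*l) = l*(l - 1)*(l - 2)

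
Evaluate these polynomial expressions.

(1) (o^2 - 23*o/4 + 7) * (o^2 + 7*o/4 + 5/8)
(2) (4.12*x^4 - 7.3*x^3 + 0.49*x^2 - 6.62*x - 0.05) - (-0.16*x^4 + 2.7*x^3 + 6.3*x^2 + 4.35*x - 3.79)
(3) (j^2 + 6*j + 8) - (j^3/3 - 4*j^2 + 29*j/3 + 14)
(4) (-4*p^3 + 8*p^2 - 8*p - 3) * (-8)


(1) = o^4 - 4*o^3 - 39*o^2/16 + 277*o/32 + 35/8
(2) = 4.28*x^4 - 10.0*x^3 - 5.81*x^2 - 10.97*x + 3.74
(3) = -j^3/3 + 5*j^2 - 11*j/3 - 6
(4) = 32*p^3 - 64*p^2 + 64*p + 24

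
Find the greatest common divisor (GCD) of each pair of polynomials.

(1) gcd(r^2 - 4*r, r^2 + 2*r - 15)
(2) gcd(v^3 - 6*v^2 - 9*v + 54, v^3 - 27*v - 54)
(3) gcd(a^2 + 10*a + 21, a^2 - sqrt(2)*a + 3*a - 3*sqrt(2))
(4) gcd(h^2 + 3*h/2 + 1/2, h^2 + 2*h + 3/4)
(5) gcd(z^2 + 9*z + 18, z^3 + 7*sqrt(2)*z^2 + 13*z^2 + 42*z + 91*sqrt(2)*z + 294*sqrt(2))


(1) = 1
(2) = v^2 - 3*v - 18
(3) = a + 3
(4) = h + 1/2
(5) = z + 6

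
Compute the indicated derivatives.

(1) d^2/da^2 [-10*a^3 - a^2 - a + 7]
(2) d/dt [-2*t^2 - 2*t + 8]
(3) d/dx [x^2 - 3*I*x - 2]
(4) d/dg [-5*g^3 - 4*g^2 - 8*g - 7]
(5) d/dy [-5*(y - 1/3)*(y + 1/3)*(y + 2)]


(1) = -60*a - 2
(2) = -4*t - 2
(3) = 2*x - 3*I
(4) = -15*g^2 - 8*g - 8
(5) = -15*y^2 - 20*y + 5/9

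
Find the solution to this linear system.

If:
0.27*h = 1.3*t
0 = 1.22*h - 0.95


Then:
h = 0.78
t = 0.16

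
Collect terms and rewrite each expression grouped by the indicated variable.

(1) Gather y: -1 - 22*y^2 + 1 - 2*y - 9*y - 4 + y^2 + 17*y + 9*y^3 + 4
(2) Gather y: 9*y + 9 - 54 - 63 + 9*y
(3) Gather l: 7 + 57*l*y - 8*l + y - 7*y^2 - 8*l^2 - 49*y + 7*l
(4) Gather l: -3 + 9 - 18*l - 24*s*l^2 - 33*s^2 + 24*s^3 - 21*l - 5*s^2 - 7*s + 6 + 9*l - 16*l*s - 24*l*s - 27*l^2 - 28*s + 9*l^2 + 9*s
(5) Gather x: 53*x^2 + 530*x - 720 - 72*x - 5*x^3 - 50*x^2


(1) = 9*y^3 - 21*y^2 + 6*y
(2) = 18*y - 108
(3) = -8*l^2 + l*(57*y - 1) - 7*y^2 - 48*y + 7
(4) = l^2*(-24*s - 18) + l*(-40*s - 30) + 24*s^3 - 38*s^2 - 26*s + 12
(5) = -5*x^3 + 3*x^2 + 458*x - 720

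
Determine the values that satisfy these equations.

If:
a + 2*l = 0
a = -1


Then:
a = -1
l = 1/2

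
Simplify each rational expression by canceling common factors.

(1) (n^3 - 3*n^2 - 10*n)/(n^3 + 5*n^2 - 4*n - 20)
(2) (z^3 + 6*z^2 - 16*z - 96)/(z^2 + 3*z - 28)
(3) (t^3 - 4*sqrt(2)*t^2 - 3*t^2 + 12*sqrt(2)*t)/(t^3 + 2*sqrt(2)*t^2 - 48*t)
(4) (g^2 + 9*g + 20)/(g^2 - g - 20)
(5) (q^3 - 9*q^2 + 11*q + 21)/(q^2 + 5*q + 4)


(1) = (n^2 - 5*n)/(n^2 + 3*n - 10)
(2) = (z^2 + 10*z + 24)/(z + 7)
(3) = (t - 3)/(t + 6*sqrt(2))
(4) = (g + 5)/(g - 5)
(5) = (q^2 - 10*q + 21)/(q + 4)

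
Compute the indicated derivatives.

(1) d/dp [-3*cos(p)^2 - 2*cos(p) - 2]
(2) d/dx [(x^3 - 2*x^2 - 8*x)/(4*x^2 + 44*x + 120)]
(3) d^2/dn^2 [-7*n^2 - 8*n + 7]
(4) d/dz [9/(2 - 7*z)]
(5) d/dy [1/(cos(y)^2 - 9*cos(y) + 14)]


(1) = 2*(3*cos(p) + 1)*sin(p)
(2) = (x^4 + 22*x^3 + 76*x^2 - 120*x - 240)/(4*(x^4 + 22*x^3 + 181*x^2 + 660*x + 900))
(3) = -14
(4) = 63/(7*z - 2)^2
(5) = (2*cos(y) - 9)*sin(y)/(cos(y)^2 - 9*cos(y) + 14)^2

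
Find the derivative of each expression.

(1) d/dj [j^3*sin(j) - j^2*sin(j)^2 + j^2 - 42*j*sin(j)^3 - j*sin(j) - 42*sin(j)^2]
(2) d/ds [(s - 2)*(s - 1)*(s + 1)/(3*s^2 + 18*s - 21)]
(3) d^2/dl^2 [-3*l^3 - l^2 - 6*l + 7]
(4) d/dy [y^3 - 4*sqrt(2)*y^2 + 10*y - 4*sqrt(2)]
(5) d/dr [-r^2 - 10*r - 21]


(1) = j^3*cos(j) + 3*j^2*sin(j) - j^2*sin(2*j) - 65*j*cos(j)/2 + j*cos(2*j) + 63*j*cos(3*j)/2 + j - 65*sin(j)/2 - 42*sin(2*j) + 21*sin(3*j)/2
(2) = (s^2 + 14*s - 5)/(3*(s^2 + 14*s + 49))
(3) = -18*l - 2
(4) = 3*y^2 - 8*sqrt(2)*y + 10
(5) = -2*r - 10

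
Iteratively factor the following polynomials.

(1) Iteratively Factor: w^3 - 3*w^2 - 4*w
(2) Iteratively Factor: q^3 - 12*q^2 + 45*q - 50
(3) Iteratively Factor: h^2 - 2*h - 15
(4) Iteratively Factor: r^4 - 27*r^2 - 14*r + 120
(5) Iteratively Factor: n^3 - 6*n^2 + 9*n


(1) = (w + 1)*(w^2 - 4*w) = (w - 4)*(w + 1)*(w)
(2) = (q - 2)*(q^2 - 10*q + 25) = (q - 5)*(q - 2)*(q - 5)
(3) = (h - 5)*(h + 3)
(4) = (r - 2)*(r^3 + 2*r^2 - 23*r - 60) = (r - 5)*(r - 2)*(r^2 + 7*r + 12) = (r - 5)*(r - 2)*(r + 4)*(r + 3)
(5) = (n)*(n^2 - 6*n + 9) = n*(n - 3)*(n - 3)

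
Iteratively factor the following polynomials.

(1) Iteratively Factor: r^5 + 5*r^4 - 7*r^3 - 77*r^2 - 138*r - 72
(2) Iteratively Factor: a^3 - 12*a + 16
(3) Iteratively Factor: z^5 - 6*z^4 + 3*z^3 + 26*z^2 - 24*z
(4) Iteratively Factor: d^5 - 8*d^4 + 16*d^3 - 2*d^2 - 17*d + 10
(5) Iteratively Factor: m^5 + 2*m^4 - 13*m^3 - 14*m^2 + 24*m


(1) = (r - 4)*(r^4 + 9*r^3 + 29*r^2 + 39*r + 18) = (r - 4)*(r + 2)*(r^3 + 7*r^2 + 15*r + 9) = (r - 4)*(r + 1)*(r + 2)*(r^2 + 6*r + 9) = (r - 4)*(r + 1)*(r + 2)*(r + 3)*(r + 3)
(2) = (a - 2)*(a^2 + 2*a - 8) = (a - 2)*(a + 4)*(a - 2)
(3) = (z)*(z^4 - 6*z^3 + 3*z^2 + 26*z - 24) = z*(z + 2)*(z^3 - 8*z^2 + 19*z - 12) = z*(z - 1)*(z + 2)*(z^2 - 7*z + 12) = z*(z - 3)*(z - 1)*(z + 2)*(z - 4)
(4) = (d + 1)*(d^4 - 9*d^3 + 25*d^2 - 27*d + 10) = (d - 1)*(d + 1)*(d^3 - 8*d^2 + 17*d - 10) = (d - 5)*(d - 1)*(d + 1)*(d^2 - 3*d + 2) = (d - 5)*(d - 1)^2*(d + 1)*(d - 2)
(5) = (m + 4)*(m^4 - 2*m^3 - 5*m^2 + 6*m) = (m - 3)*(m + 4)*(m^3 + m^2 - 2*m) = (m - 3)*(m + 2)*(m + 4)*(m^2 - m) = (m - 3)*(m - 1)*(m + 2)*(m + 4)*(m)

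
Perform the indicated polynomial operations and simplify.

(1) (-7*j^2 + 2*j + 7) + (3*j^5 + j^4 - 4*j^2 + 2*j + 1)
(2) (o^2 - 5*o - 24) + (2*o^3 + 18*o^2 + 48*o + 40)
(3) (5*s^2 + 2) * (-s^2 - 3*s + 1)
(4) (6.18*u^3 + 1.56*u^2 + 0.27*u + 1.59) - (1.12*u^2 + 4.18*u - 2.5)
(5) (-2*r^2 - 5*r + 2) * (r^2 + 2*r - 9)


(1) = 3*j^5 + j^4 - 11*j^2 + 4*j + 8
(2) = 2*o^3 + 19*o^2 + 43*o + 16
(3) = -5*s^4 - 15*s^3 + 3*s^2 - 6*s + 2
(4) = 6.18*u^3 + 0.44*u^2 - 3.91*u + 4.09
(5) = -2*r^4 - 9*r^3 + 10*r^2 + 49*r - 18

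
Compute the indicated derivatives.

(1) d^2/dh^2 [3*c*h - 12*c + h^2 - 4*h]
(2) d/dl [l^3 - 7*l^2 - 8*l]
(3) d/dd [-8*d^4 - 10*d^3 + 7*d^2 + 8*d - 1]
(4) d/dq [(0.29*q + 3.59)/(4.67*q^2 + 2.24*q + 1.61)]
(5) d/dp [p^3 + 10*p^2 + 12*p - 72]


(1) = 2
(2) = 3*l^2 - 14*l - 8
(3) = -32*d^3 - 30*d^2 + 14*d + 8
(4) = (1.3543*q^2 + 0.6496*q - (0.29*q + 3.59)*(9.34*q + 2.24) + 0.4669)/(4.67*q^2 + 2.24*q + 1.61)^2
(5) = 3*p^2 + 20*p + 12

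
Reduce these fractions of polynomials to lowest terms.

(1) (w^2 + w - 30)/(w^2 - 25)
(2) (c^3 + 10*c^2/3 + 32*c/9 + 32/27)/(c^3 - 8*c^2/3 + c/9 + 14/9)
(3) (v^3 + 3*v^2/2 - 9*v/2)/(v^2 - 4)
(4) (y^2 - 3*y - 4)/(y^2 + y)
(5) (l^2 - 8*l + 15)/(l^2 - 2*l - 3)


(1) = (w + 6)/(w + 5)
(2) = (9*c^2 + 24*c + 16)/(9*c^2 - 30*c + 21)
(3) = (2*v^3 + 3*v^2 - 9*v)/(2*v^2 - 8)
(4) = (y - 4)/y
(5) = (l - 5)/(l + 1)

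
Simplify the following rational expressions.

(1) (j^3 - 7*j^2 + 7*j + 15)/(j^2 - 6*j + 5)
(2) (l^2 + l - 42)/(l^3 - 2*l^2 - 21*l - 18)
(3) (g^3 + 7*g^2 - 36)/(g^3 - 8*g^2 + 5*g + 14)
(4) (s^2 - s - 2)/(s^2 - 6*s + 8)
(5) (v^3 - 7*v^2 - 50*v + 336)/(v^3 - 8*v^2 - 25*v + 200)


(1) = (j^2 - 2*j - 3)/(j - 1)
(2) = (l + 7)/(l^2 + 4*l + 3)
(3) = (g^2 + 9*g + 18)/(g^2 - 6*g - 7)
(4) = (s + 1)/(s - 4)
(5) = (v^2 + v - 42)/(v^2 - 25)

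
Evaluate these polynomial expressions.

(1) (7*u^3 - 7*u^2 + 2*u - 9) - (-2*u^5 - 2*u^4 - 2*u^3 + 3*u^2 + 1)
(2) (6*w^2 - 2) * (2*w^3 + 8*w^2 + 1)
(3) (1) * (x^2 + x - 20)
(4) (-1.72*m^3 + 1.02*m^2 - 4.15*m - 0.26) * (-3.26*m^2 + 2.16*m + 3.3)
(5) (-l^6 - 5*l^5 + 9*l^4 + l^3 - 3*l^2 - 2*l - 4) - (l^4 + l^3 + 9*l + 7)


(1) = 2*u^5 + 2*u^4 + 9*u^3 - 10*u^2 + 2*u - 10
(2) = 12*w^5 + 48*w^4 - 4*w^3 - 10*w^2 - 2
(3) = x^2 + x - 20
(4) = 5.6072*m^5 - 7.0404*m^4 + 10.0562*m^3 - 4.7504*m^2 - 14.2566*m - 0.858
(5) = -l^6 - 5*l^5 + 8*l^4 - 3*l^2 - 11*l - 11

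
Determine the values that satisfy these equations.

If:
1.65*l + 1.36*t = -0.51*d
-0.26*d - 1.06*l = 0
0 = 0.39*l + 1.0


Then:
d = 10.45
l = -2.56
t = -0.81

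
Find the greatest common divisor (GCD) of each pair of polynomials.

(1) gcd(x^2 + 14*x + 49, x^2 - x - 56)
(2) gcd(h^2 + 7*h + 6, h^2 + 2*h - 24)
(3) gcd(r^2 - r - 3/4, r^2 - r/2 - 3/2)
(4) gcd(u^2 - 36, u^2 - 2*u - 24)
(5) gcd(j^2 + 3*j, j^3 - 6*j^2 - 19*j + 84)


(1) = gcd((x + 7)^2, (x - 8)*(x + 7)) = x + 7
(2) = gcd((h + 1)*(h + 6), (h - 4)*(h + 6)) = h + 6
(3) = r - 3/2
(4) = u - 6
(5) = 1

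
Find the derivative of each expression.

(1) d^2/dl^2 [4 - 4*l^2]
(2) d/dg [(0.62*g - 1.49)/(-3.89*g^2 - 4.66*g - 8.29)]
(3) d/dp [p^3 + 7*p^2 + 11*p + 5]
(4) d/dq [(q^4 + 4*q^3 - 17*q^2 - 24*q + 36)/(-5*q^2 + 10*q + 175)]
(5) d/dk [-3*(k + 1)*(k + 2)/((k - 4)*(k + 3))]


(1) = -8
(2) = (2.4118*g^2 - 11.5922*g - 12.0832)/(15.1321*g^4 + 36.2548*g^3 + 86.2118*g^2 + 77.2628*g + 68.7241)
(3) = 3*p^2 + 14*p + 11
(4) = 2*(-q^5 + q^4 + 78*q^3 + 181*q^2 - 559*q - 456)/(5*(q^4 - 4*q^3 - 66*q^2 + 140*q + 1225))
(5) = 6*(2*k^2 + 14*k + 17)/(k^4 - 2*k^3 - 23*k^2 + 24*k + 144)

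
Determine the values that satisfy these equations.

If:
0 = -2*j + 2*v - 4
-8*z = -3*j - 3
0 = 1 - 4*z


Then:
j = -1/3
v = 5/3
z = 1/4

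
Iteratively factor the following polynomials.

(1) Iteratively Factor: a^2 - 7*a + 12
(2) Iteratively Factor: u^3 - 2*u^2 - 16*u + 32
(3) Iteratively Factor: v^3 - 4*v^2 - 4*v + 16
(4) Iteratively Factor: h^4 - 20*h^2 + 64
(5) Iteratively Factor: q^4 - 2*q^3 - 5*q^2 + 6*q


(1) = (a - 3)*(a - 4)
(2) = (u + 4)*(u^2 - 6*u + 8) = (u - 4)*(u + 4)*(u - 2)
(3) = (v - 2)*(v^2 - 2*v - 8) = (v - 4)*(v - 2)*(v + 2)
(4) = (h + 2)*(h^3 - 2*h^2 - 16*h + 32) = (h + 2)*(h + 4)*(h^2 - 6*h + 8) = (h - 2)*(h + 2)*(h + 4)*(h - 4)
(5) = (q)*(q^3 - 2*q^2 - 5*q + 6) = q*(q - 3)*(q^2 + q - 2) = q*(q - 3)*(q - 1)*(q + 2)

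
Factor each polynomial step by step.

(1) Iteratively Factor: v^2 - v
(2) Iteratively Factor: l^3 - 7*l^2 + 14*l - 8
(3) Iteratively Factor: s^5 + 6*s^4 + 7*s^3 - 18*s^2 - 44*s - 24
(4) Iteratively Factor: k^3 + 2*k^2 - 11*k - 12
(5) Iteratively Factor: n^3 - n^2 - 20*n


(1) = (v)*(v - 1)
(2) = (l - 4)*(l^2 - 3*l + 2) = (l - 4)*(l - 1)*(l - 2)
(3) = (s - 2)*(s^4 + 8*s^3 + 23*s^2 + 28*s + 12) = (s - 2)*(s + 2)*(s^3 + 6*s^2 + 11*s + 6) = (s - 2)*(s + 2)^2*(s^2 + 4*s + 3) = (s - 2)*(s + 1)*(s + 2)^2*(s + 3)
(4) = (k + 4)*(k^2 - 2*k - 3) = (k + 1)*(k + 4)*(k - 3)
(5) = (n)*(n^2 - n - 20) = n*(n + 4)*(n - 5)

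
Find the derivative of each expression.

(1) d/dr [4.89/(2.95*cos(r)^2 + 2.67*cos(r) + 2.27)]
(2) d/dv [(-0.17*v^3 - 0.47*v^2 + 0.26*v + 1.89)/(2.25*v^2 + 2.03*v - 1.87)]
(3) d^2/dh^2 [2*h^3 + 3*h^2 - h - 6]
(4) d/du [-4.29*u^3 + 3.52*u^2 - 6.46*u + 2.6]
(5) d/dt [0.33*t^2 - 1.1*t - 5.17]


(1) = (28.851*cos(r) + 13.0563)*sin(r)/(2.95*cos(r)^2 + 2.67*cos(r) + 2.27)^2
(2) = (-0.3825*v^4 - 0.6902*v^3 - 0.5854*v^2 - 6.7472*v - 4.3229)/(5.0625*v^4 + 9.135*v^3 - 4.2941*v^2 - 7.5922*v + 3.4969)
(3) = 12*h + 6
(4) = -12.87*u^2 + 7.04*u - 6.46
(5) = 0.66*t - 1.1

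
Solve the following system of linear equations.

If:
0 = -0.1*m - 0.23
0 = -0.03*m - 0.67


Then:
No Solution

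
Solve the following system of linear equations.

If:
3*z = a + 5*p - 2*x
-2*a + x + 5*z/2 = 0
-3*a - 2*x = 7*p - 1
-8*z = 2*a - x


Then:
a = 5/56
p = 3/56
x = 5/28
z = 0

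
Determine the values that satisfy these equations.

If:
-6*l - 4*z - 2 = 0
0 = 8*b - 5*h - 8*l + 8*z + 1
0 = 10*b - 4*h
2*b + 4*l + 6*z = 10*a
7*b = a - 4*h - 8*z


Then:
a = -1498/7755
b = 158/1551
h = 395/1551
l = -447/2585
z = -622/2585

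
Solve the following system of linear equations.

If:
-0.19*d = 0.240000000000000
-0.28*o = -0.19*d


Then:
d = -1.26
o = -0.86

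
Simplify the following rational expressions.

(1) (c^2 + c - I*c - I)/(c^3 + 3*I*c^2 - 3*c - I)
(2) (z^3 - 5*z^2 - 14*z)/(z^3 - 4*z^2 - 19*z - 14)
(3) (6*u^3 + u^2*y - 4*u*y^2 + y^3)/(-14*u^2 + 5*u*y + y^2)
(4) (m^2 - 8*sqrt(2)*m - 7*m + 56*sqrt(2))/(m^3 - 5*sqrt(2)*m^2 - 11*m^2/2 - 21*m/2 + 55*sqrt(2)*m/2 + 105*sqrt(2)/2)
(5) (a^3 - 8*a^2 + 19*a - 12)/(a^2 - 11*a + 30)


(1) = (c^2 + c*(1 - I) - I)/(c^3 + 3*I*c^2 - 3*c - I)
(2) = z/(z + 1)
(3) = (-3*u^2 - 2*u*y + y^2)/(7*u + y)
(4) = (2*m - 16*sqrt(2))/(2*m^2 + m*(3 - 10*sqrt(2)) - 15*sqrt(2))
(5) = (a^3 - 8*a^2 + 19*a - 12)/(a^2 - 11*a + 30)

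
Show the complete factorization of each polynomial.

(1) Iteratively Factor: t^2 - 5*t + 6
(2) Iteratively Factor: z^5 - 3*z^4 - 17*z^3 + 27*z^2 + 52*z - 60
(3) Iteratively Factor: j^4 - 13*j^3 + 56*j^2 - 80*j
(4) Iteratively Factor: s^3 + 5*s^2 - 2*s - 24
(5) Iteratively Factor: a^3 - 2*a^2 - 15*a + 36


(1) = (t - 2)*(t - 3)
(2) = (z - 1)*(z^4 - 2*z^3 - 19*z^2 + 8*z + 60) = (z - 1)*(z + 3)*(z^3 - 5*z^2 - 4*z + 20) = (z - 5)*(z - 1)*(z + 3)*(z^2 - 4) = (z - 5)*(z - 2)*(z - 1)*(z + 3)*(z + 2)
(3) = (j - 4)*(j^3 - 9*j^2 + 20*j) = j*(j - 4)*(j^2 - 9*j + 20) = j*(j - 5)*(j - 4)*(j - 4)
(4) = (s - 2)*(s^2 + 7*s + 12) = (s - 2)*(s + 3)*(s + 4)
(5) = (a - 3)*(a^2 + a - 12) = (a - 3)^2*(a + 4)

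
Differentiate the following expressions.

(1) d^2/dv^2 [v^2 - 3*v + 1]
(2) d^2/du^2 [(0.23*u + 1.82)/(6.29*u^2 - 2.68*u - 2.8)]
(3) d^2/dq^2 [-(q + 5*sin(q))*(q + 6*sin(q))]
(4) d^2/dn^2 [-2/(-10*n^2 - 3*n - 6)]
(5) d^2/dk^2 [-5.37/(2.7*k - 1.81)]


(1) = 2
(2) = ((-8.6802*u - 21.6628)*(-6.29*u^2 + 2.68*u + 2.8) - (0.23*u + 1.82)*(12.58*u - 2.68)*(25.16*u - 5.36))/(-6.29*u^2 + 2.68*u + 2.8)^3
(3) = 11*q*sin(q) + 120*sin(q)^2 - 22*cos(q) - 62
(4) = 4*(-100*n^2 - 30*n + (20*n + 3)^2 - 60)/(10*n^2 + 3*n + 6)^3
(5) = -78.2946/(2.7*k - 1.81)^3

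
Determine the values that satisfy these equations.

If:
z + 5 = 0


Then:
z = -5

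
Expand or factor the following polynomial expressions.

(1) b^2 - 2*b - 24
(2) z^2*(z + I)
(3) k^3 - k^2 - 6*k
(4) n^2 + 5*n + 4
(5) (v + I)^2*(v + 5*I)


(1) = (b - 6)*(b + 4)
(2) = z^3 + I*z^2
(3) = k*(k - 3)*(k + 2)
(4) = (n + 1)*(n + 4)
(5) = v^3 + 7*I*v^2 - 11*v - 5*I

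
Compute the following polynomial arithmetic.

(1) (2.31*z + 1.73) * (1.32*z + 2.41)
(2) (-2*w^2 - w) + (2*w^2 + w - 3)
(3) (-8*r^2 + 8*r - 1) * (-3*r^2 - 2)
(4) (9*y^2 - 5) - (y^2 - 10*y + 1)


(1) = 3.0492*z^2 + 7.8507*z + 4.1693
(2) = -3
(3) = 24*r^4 - 24*r^3 + 19*r^2 - 16*r + 2
(4) = 8*y^2 + 10*y - 6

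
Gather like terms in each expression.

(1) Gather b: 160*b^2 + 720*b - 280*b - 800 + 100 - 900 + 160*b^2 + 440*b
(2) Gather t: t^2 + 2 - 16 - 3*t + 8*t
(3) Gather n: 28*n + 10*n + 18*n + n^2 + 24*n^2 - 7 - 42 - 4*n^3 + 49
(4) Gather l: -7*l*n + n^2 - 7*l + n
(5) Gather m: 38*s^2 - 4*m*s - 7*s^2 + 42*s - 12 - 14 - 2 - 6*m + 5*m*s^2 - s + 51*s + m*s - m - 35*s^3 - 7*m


(1) = 320*b^2 + 880*b - 1600
(2) = t^2 + 5*t - 14
(3) = -4*n^3 + 25*n^2 + 56*n
(4) = l*(-7*n - 7) + n^2 + n
(5) = m*(5*s^2 - 3*s - 14) - 35*s^3 + 31*s^2 + 92*s - 28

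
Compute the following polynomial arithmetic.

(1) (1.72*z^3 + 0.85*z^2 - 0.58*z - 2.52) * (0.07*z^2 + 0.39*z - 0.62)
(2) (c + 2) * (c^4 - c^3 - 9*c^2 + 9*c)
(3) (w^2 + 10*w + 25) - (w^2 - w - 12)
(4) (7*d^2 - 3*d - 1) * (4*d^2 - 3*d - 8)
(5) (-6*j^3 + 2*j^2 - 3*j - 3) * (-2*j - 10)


(1) = 0.1204*z^5 + 0.7303*z^4 - 0.7755*z^3 - 0.9296*z^2 - 0.6232*z + 1.5624
(2) = c^5 + c^4 - 11*c^3 - 9*c^2 + 18*c
(3) = 11*w + 37
(4) = 28*d^4 - 33*d^3 - 51*d^2 + 27*d + 8
(5) = 12*j^4 + 56*j^3 - 14*j^2 + 36*j + 30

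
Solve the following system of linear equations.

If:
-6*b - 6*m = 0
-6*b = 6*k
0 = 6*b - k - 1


Then:
b = 1/7
k = -1/7
m = -1/7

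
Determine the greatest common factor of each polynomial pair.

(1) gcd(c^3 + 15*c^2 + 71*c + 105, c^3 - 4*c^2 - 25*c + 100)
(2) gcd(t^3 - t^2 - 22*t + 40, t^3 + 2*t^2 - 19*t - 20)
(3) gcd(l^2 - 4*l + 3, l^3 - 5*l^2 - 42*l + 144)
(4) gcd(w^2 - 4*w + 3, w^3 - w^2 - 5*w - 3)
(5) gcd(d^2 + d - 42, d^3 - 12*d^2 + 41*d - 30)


(1) = gcd((c + 3)*(c + 5)*(c + 7), (c - 5)*(c - 4)*(c + 5)) = c + 5
(2) = t^2 + t - 20
(3) = gcd((l - 3)*(l - 1), (l - 8)*(l - 3)*(l + 6)) = l - 3
(4) = gcd((w - 3)*(w - 1), (w - 3)*(w + 1)^2) = w - 3
(5) = gcd((d - 6)*(d + 7), (d - 6)*(d - 5)*(d - 1)) = d - 6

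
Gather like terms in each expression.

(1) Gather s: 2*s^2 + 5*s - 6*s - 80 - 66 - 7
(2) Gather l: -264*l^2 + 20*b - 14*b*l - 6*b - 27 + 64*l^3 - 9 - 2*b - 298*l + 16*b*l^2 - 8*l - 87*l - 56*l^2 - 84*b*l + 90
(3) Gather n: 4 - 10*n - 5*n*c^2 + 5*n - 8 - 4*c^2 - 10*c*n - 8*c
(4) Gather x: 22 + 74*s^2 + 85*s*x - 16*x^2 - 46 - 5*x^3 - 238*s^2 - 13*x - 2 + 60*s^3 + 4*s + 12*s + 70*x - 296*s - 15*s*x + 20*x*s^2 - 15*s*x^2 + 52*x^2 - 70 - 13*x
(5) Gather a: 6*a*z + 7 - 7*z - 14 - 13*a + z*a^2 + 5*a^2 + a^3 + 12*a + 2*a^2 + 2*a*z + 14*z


(1) = 2*s^2 - s - 153
(2) = 12*b + 64*l^3 + l^2*(16*b - 320) + l*(-98*b - 393) + 54
(3) = -4*c^2 - 8*c + n*(-5*c^2 - 10*c - 5) - 4
(4) = 60*s^3 - 164*s^2 - 280*s - 5*x^3 + x^2*(36 - 15*s) + x*(20*s^2 + 70*s + 44) - 96
(5) = a^3 + a^2*(z + 7) + a*(8*z - 1) + 7*z - 7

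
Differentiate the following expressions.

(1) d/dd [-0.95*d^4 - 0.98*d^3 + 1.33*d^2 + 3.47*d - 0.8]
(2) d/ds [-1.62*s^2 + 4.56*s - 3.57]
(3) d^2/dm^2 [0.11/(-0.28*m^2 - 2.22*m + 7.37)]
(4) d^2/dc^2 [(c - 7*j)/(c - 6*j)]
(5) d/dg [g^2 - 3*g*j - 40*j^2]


(1) = -3.8*d^3 - 2.94*d^2 + 2.66*d + 3.47
(2) = 4.56 - 3.24*s
(3) = (0.017248*m^2 + 0.136752*m - 0.11*(0.56*m + 2.22)*(1.12*m + 4.44) - 0.453992)/(0.28*m^2 + 2.22*m - 7.37)^3
(4) = -2*j/(c - 6*j)^3
(5) = 2*g - 3*j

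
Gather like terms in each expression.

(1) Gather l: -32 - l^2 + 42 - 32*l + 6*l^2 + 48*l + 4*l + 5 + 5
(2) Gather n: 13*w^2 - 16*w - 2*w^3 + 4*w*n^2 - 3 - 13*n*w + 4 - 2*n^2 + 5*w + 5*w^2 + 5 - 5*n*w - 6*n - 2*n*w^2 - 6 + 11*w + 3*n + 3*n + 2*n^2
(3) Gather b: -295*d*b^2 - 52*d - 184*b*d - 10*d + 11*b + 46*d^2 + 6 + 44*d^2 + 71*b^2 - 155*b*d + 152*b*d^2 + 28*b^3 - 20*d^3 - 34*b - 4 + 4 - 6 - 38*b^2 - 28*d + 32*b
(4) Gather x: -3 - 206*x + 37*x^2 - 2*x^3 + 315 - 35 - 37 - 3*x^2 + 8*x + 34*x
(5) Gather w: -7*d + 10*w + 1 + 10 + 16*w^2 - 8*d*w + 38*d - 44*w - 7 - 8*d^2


(1) = 5*l^2 + 20*l + 20
(2) = 4*n^2*w + n*(-2*w^2 - 18*w) - 2*w^3 + 18*w^2
(3) = 28*b^3 + b^2*(33 - 295*d) + b*(152*d^2 - 339*d + 9) - 20*d^3 + 90*d^2 - 90*d
(4) = -2*x^3 + 34*x^2 - 164*x + 240
(5) = -8*d^2 + 31*d + 16*w^2 + w*(-8*d - 34) + 4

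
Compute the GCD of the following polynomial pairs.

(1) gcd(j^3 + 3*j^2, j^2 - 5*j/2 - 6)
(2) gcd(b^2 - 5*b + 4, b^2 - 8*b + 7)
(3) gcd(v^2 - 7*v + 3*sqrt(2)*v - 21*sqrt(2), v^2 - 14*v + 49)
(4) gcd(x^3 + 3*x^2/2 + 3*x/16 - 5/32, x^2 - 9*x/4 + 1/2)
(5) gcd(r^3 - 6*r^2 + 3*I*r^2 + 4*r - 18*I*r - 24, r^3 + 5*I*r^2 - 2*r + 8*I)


(1) = gcd(j^2*(j + 3), (j - 4)*(j + 3/2)) = 1
(2) = gcd((b - 4)*(b - 1), (b - 7)*(b - 1)) = b - 1
(3) = v - 7
(4) = gcd((x - 1/4)*(x + 1/2)*(x + 5/4), (x - 2)*(x - 1/4)) = x - 1/4
(5) = gcd((r - 6)*(r - I)*(r + 4*I), (r - I)*(r + 2*I)*(r + 4*I)) = r^2 + 3*I*r + 4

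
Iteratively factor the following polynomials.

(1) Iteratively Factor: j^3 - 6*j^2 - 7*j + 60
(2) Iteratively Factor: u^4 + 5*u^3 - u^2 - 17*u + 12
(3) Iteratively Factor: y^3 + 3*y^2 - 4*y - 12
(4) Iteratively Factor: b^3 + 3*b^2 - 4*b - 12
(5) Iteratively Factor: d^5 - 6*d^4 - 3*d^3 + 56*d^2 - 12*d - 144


(1) = (j - 4)*(j^2 - 2*j - 15) = (j - 4)*(j + 3)*(j - 5)
(2) = (u + 4)*(u^3 + u^2 - 5*u + 3) = (u - 1)*(u + 4)*(u^2 + 2*u - 3) = (u - 1)*(u + 3)*(u + 4)*(u - 1)
(3) = (y + 2)*(y^2 + y - 6) = (y - 2)*(y + 2)*(y + 3)
(4) = (b - 2)*(b^2 + 5*b + 6) = (b - 2)*(b + 2)*(b + 3)
(5) = (d + 2)*(d^4 - 8*d^3 + 13*d^2 + 30*d - 72) = (d - 4)*(d + 2)*(d^3 - 4*d^2 - 3*d + 18) = (d - 4)*(d - 3)*(d + 2)*(d^2 - d - 6) = (d - 4)*(d - 3)^2*(d + 2)*(d + 2)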